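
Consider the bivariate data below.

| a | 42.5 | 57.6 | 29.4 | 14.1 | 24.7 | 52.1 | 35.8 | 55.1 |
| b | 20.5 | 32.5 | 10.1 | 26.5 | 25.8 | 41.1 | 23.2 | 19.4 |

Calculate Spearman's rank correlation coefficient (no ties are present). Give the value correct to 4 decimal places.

0.1429

Rank a: 5, 8, 3, 1, 2, 6, 4, 7
Rank b: 3, 7, 1, 6, 5, 8, 4, 2
d = rank(a) − rank(b): 2, 1, 2, -5, -3, -2, 0, 5; Σd² = 72
ρ = 1 − 6Σd² / [n(n²−1)] = 1 − 6×72 / (8×63) = 1 − 432/504 ≈ 0.1429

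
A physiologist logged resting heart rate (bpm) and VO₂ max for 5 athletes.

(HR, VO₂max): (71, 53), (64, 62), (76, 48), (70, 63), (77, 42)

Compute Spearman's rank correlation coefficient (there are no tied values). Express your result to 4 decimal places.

Rank HR: 3, 1, 4, 2, 5
Rank VO₂max: 3, 4, 2, 5, 1
d = rank(HR) − rank(VO₂max): 0, -3, 2, -3, 4; Σd² = 38
ρ = 1 − 6Σd² / [n(n²−1)] = 1 − 6×38 / (5×24) = 1 − 228/120 ≈ -0.9000

-0.9000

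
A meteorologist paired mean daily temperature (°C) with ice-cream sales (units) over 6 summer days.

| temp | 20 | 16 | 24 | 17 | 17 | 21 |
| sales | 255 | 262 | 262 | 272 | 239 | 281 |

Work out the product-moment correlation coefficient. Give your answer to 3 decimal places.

0.259

n = 6, Σx = 115, Σy = 1571, Σx² = 2251, Σy² = 412379, Σxy = 30168
nΣxy − ΣxΣy = 181008 − 180665 = 343
nΣx² − (Σx)² = 13506 − 13225 = 281; nΣy² − (Σy)² = 2474274 − 2468041 = 6233
r = 343 / √(281 × 6233) = 343 / 1323.4323 ≈ 0.259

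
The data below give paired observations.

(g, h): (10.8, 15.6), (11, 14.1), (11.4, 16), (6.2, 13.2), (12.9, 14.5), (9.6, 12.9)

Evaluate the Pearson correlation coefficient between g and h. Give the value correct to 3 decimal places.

n = 6, Σg = 61.9, Σh = 86.3, Σg² = 664.61, Σh² = 1249.07, Σgh = 898.71
nΣgh − ΣgΣh = 5392.26 − 5341.97 = 50.29
nΣg² − (Σg)² = 3987.66 − 3831.61 = 156.05; nΣh² − (Σh)² = 7494.42 − 7447.69 = 46.73
r = 50.29 / √(156.05 × 46.73) = 50.29 / 85.3945 ≈ 0.589

0.589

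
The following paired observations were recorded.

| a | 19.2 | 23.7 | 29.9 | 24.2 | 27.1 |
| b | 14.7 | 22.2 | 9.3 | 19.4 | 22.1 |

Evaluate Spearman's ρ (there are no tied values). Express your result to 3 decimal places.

Rank a: 1, 2, 5, 3, 4
Rank b: 2, 5, 1, 3, 4
d = rank(a) − rank(b): -1, -3, 4, 0, 0; Σd² = 26
ρ = 1 − 6Σd² / [n(n²−1)] = 1 − 6×26 / (5×24) = 1 − 156/120 ≈ -0.300

-0.300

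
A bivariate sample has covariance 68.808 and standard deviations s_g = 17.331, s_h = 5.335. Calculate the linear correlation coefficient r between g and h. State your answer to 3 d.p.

0.744

r = Cov(g,h) / (s_g · s_h) = 68.808 / (17.331 × 5.335)
  = 68.808 / 92.4609 ≈ 0.744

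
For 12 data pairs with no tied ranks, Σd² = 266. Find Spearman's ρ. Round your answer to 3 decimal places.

0.070

ρ = 1 − 6Σd² / [n(n²−1)] = 1 − 6×266 / (12×143)
  = 1 − 1596/1716 = 1 − 0.9301 ≈ 0.070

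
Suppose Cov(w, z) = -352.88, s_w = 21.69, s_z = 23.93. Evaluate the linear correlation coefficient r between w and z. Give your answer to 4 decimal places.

r = Cov(w,z) / (s_w · s_z) = -352.88 / (21.69 × 23.93)
  = -352.88 / 519.0417 ≈ -0.6799

-0.6799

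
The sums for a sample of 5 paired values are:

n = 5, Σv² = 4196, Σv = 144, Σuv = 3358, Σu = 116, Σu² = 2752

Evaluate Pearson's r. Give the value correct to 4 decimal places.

0.3158

r = (nΣuv − ΣuΣv) / √[(nΣu² − (Σu)²)(nΣv² − (Σv)²)]
Numerator: 5×3358 − 116×144 = 86
Denominator: √[(13760 − 13456)(20980 − 20736)] = √[304 × 244] = 272.3527
r = 86 / 272.3527 ≈ 0.3158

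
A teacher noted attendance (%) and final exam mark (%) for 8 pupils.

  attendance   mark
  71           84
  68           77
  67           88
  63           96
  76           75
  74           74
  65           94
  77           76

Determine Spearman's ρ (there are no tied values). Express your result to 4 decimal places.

-0.8810

Rank attendance: 5, 4, 3, 1, 7, 6, 2, 8
Rank mark: 5, 4, 6, 8, 2, 1, 7, 3
d = rank(attendance) − rank(mark): 0, 0, -3, -7, 5, 5, -5, 5; Σd² = 158
ρ = 1 − 6Σd² / [n(n²−1)] = 1 − 6×158 / (8×63) = 1 − 948/504 ≈ -0.8810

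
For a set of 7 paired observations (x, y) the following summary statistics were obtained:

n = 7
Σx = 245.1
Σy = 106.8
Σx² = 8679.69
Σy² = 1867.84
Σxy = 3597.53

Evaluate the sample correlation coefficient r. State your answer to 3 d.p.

r = (nΣxy − ΣxΣy) / √[(nΣx² − (Σx)²)(nΣy² − (Σy)²)]
Numerator: 7×3597.53 − 245.1×106.8 = -993.97
Denominator: √[(60757.83 − 60074.01)(13074.88 − 11406.24)] = √[683.82 × 1668.64] = 1068.1991
r = -993.97 / 1068.1991 ≈ -0.931

-0.931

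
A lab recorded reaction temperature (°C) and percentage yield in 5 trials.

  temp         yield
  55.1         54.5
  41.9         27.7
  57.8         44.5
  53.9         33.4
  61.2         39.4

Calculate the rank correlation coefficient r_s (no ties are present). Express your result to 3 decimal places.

Rank temp: 3, 1, 4, 2, 5
Rank yield: 5, 1, 4, 2, 3
d = rank(temp) − rank(yield): -2, 0, 0, 0, 2; Σd² = 8
ρ = 1 − 6Σd² / [n(n²−1)] = 1 − 6×8 / (5×24) = 1 − 48/120 ≈ 0.600

0.600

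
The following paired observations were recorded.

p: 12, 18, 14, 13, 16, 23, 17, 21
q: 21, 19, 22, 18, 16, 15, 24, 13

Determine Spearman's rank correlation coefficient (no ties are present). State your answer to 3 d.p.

Rank p: 1, 6, 3, 2, 4, 8, 5, 7
Rank q: 6, 5, 7, 4, 3, 2, 8, 1
d = rank(p) − rank(q): -5, 1, -4, -2, 1, 6, -3, 6; Σd² = 128
ρ = 1 − 6Σd² / [n(n²−1)] = 1 − 6×128 / (8×63) = 1 − 768/504 ≈ -0.524

-0.524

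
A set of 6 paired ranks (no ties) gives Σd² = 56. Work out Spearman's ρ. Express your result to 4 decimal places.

-0.6000

ρ = 1 − 6Σd² / [n(n²−1)] = 1 − 6×56 / (6×35)
  = 1 − 336/210 = 1 − 1.60000 ≈ -0.6000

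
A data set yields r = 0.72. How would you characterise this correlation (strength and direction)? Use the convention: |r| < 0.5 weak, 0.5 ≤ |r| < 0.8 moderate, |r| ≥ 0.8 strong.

moderate positive

r = 0.72 > 0 so the relationship is positive.
|r| = 0.72, which falls in the moderate range.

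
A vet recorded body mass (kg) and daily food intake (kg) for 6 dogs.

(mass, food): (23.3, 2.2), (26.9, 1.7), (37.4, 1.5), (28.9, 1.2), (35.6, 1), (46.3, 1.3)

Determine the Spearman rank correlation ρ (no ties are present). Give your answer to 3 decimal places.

Rank mass: 1, 2, 5, 3, 4, 6
Rank food: 6, 5, 4, 2, 1, 3
d = rank(mass) − rank(food): -5, -3, 1, 1, 3, 3; Σd² = 54
ρ = 1 − 6Σd² / [n(n²−1)] = 1 − 6×54 / (6×35) = 1 − 324/210 ≈ -0.543

-0.543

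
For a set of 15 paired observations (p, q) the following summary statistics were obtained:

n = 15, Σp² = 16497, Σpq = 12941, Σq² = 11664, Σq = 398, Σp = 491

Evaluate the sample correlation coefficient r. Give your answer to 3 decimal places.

r = (nΣpq − ΣpΣq) / √[(nΣp² − (Σp)²)(nΣq² − (Σq)²)]
Numerator: 15×12941 − 491×398 = -1303
Denominator: √[(247455 − 241081)(174960 − 158404)] = √[6374 × 16556] = 10272.6795
r = -1303 / 10272.6795 ≈ -0.127

-0.127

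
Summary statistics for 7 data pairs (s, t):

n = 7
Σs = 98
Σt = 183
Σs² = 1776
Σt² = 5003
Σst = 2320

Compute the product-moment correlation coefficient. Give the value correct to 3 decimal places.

-0.814

r = (nΣst − ΣsΣt) / √[(nΣs² − (Σs)²)(nΣt² − (Σt)²)]
Numerator: 7×2320 − 98×183 = -1694
Denominator: √[(12432 − 9604)(35021 − 33489)] = √[2828 × 1532] = 2081.4649
r = -1694 / 2081.4649 ≈ -0.814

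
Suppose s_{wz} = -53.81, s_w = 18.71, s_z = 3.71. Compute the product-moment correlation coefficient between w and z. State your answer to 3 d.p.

r = Cov(w,z) / (s_w · s_z) = -53.81 / (18.71 × 3.71)
  = -53.81 / 69.4141 ≈ -0.775

-0.775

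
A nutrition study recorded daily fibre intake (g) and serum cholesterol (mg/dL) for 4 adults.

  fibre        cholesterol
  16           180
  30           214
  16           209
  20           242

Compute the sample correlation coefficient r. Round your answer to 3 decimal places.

n = 4, Σx = 82, Σy = 845, Σx² = 1812, Σy² = 180441, Σxy = 17484
nΣxy − ΣxΣy = 69936 − 69290 = 646
nΣx² − (Σx)² = 7248 − 6724 = 524; nΣy² − (Σy)² = 721764 − 714025 = 7739
r = 646 / √(524 × 7739) = 646 / 2013.7617 ≈ 0.321

0.321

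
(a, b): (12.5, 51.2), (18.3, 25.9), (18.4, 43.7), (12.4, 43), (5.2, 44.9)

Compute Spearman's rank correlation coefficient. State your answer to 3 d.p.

Rank a: 3, 4, 5, 2, 1
Rank b: 5, 1, 3, 2, 4
d = rank(a) − rank(b): -2, 3, 2, 0, -3; Σd² = 26
ρ = 1 − 6Σd² / [n(n²−1)] = 1 − 6×26 / (5×24) = 1 − 156/120 ≈ -0.300

-0.300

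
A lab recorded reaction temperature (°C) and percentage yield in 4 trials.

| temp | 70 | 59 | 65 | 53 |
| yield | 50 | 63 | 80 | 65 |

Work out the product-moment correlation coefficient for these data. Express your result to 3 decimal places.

n = 4, Σx = 247, Σy = 258, Σx² = 15415, Σy² = 17094, Σxy = 15862
nΣxy − ΣxΣy = 63448 − 63726 = -278
nΣx² − (Σx)² = 61660 − 61009 = 651; nΣy² − (Σy)² = 68376 − 66564 = 1812
r = -278 / √(651 × 1812) = -278 / 1086.0994 ≈ -0.256

-0.256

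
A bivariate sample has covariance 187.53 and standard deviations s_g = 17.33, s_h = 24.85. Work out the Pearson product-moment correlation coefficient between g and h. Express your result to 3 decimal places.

r = Cov(g,h) / (s_g · s_h) = 187.53 / (17.33 × 24.85)
  = 187.53 / 430.6505 ≈ 0.435

0.435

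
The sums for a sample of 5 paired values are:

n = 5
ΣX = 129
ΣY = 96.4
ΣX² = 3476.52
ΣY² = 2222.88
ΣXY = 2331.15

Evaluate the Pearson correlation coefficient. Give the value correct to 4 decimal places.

-0.6710

r = (nΣXY − ΣXΣY) / √[(nΣX² − (ΣX)²)(nΣY² − (ΣY)²)]
Numerator: 5×2331.15 − 129×96.4 = -779.85
Denominator: √[(17382.6 − 16641)(11114.4 − 9292.96)] = √[741.6 × 1821.44] = 1162.2306
r = -779.85 / 1162.2306 ≈ -0.6710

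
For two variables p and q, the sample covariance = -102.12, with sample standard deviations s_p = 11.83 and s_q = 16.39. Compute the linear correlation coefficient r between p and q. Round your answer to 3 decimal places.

-0.527

r = Cov(p,q) / (s_p · s_q) = -102.12 / (11.83 × 16.39)
  = -102.12 / 193.8937 ≈ -0.527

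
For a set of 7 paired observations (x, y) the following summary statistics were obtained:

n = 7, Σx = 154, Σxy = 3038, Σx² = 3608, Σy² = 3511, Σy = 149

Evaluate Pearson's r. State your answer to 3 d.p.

-0.878

r = (nΣxy − ΣxΣy) / √[(nΣx² − (Σx)²)(nΣy² − (Σy)²)]
Numerator: 7×3038 − 154×149 = -1680
Denominator: √[(25256 − 23716)(24577 − 22201)] = √[1540 × 2376] = 1912.8617
r = -1680 / 1912.8617 ≈ -0.878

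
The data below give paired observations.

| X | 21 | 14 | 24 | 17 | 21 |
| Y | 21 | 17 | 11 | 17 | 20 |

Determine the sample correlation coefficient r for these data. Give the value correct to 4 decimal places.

-0.2689

n = 5, ΣX = 97, ΣY = 86, ΣX² = 1943, ΣY² = 1540, ΣXY = 1652
nΣXY − ΣXΣY = 8260 − 8342 = -82
nΣX² − (ΣX)² = 9715 − 9409 = 306; nΣY² − (ΣY)² = 7700 − 7396 = 304
r = -82 / √(306 × 304) = -82 / 304.9984 ≈ -0.2689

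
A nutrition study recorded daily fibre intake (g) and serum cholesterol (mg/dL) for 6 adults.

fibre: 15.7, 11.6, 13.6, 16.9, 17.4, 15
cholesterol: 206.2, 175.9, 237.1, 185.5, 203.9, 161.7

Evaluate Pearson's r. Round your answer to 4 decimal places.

0.0596

n = 6, Σx = 90.2, Σy = 1170.3, Σx² = 1379.38, Σy² = 231808.01, Σxy = 17610.65
nΣxy − ΣxΣy = 105663.9 − 105561.06 = 102.84
nΣx² − (Σx)² = 8276.28 − 8136.04 = 140.24; nΣy² − (Σy)² = 1390848.06 − 1369602.09 = 21245.97
r = 102.84 / √(140.24 × 21245.97) = 102.84 / 1726.1329 ≈ 0.0596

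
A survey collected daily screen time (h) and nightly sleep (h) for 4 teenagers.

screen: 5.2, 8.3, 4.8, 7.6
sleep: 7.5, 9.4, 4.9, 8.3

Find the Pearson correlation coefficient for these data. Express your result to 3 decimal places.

0.875

n = 4, Σx = 25.9, Σy = 30.1, Σx² = 176.73, Σy² = 237.51, Σxy = 203.62
nΣxy − ΣxΣy = 814.48 − 779.59 = 34.89
nΣx² − (Σx)² = 706.92 − 670.81 = 36.11; nΣy² − (Σy)² = 950.04 − 906.01 = 44.03
r = 34.89 / √(36.11 × 44.03) = 34.89 / 39.8738 ≈ 0.875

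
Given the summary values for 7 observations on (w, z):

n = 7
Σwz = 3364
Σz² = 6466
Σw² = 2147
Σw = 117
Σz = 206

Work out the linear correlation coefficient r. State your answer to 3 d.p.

-0.285

r = (nΣwz − ΣwΣz) / √[(nΣw² − (Σw)²)(nΣz² − (Σz)²)]
Numerator: 7×3364 − 117×206 = -554
Denominator: √[(15029 − 13689)(45262 − 42436)] = √[1340 × 2826] = 1945.9805
r = -554 / 1945.9805 ≈ -0.285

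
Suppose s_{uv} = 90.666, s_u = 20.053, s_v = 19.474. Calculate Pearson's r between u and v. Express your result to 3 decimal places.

r = Cov(u,v) / (s_u · s_v) = 90.666 / (20.053 × 19.474)
  = 90.666 / 390.5121 ≈ 0.232

0.232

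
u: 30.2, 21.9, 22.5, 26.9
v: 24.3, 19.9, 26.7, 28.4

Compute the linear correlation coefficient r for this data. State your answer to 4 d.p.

0.3381

n = 4, Σu = 101.5, Σv = 99.3, Σu² = 2621.51, Σv² = 2505.95, Σuv = 2534.38
nΣuv − ΣuΣv = 10137.52 − 10078.95 = 58.57
nΣu² − (Σu)² = 10486.04 − 10302.25 = 183.79; nΣv² − (Σv)² = 10023.8 − 9860.49 = 163.31
r = 58.57 / √(183.79 × 163.31) = 58.57 / 173.2476 ≈ 0.3381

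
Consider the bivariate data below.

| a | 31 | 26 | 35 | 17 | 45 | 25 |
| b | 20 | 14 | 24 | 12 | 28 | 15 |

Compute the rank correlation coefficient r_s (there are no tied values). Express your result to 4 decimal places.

0.9429

Rank a: 4, 3, 5, 1, 6, 2
Rank b: 4, 2, 5, 1, 6, 3
d = rank(a) − rank(b): 0, 1, 0, 0, 0, -1; Σd² = 2
ρ = 1 − 6Σd² / [n(n²−1)] = 1 − 6×2 / (6×35) = 1 − 12/210 ≈ 0.9429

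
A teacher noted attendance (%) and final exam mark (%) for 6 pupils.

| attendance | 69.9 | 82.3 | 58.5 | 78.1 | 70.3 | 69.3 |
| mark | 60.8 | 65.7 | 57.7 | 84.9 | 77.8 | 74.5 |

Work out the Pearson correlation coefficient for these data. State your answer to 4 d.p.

n = 6, Σx = 428.4, Σy = 421.4, Σx² = 30925.74, Σy² = 30153.52, Σxy = 30295.36
nΣxy − ΣxΣy = 181772.16 − 180527.76 = 1244.4
nΣx² − (Σx)² = 185554.44 − 183526.56 = 2027.88; nΣy² − (Σy)² = 180921.12 − 177577.96 = 3343.16
r = 1244.4 / √(2027.88 × 3343.16) = 1244.4 / 2603.7525 ≈ 0.4779

0.4779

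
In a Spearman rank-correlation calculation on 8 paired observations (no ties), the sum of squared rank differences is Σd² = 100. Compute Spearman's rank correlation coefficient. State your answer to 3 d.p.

ρ = 1 − 6Σd² / [n(n²−1)] = 1 − 6×100 / (8×63)
  = 1 − 600/504 = 1 − 1.1905 ≈ -0.190

-0.190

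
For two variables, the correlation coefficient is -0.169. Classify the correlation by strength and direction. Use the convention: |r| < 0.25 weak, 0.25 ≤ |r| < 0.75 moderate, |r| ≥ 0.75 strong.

r = -0.169 < 0 so the relationship is negative.
|r| = 0.169, which falls in the weak range.

weak negative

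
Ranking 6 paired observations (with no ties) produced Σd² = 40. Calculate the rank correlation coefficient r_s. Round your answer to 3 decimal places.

ρ = 1 − 6Σd² / [n(n²−1)] = 1 − 6×40 / (6×35)
  = 1 − 240/210 = 1 − 1.1429 ≈ -0.143

-0.143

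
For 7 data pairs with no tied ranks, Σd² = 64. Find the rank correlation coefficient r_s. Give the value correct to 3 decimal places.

-0.143

ρ = 1 − 6Σd² / [n(n²−1)] = 1 − 6×64 / (7×48)
  = 1 − 384/336 = 1 − 1.1429 ≈ -0.143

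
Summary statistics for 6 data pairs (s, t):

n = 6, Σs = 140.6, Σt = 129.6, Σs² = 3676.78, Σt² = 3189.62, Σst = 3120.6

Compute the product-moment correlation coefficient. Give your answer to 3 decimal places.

r = (nΣst − ΣsΣt) / √[(nΣs² − (Σs)²)(nΣt² − (Σt)²)]
Numerator: 6×3120.6 − 140.6×129.6 = 501.84
Denominator: √[(22060.68 − 19768.36)(19137.72 − 16796.16)] = √[2292.32 × 2341.56] = 2316.8092
r = 501.84 / 2316.8092 ≈ 0.217

0.217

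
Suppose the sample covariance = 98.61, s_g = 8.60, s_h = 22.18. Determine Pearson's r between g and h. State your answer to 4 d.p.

r = Cov(g,h) / (s_g · s_h) = 98.61 / (8.60 × 22.18)
  = 98.61 / 190.7480 ≈ 0.5170

0.5170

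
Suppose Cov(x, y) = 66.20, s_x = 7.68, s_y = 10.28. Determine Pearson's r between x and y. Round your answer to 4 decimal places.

r = Cov(x,y) / (s_x · s_y) = 66.20 / (7.68 × 10.28)
  = 66.20 / 78.9504 ≈ 0.8385

0.8385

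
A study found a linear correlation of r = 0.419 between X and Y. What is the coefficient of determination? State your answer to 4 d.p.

r² = (0.419)² = 0.1756

0.1756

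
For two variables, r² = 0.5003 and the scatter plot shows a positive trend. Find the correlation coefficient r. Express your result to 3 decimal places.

|r| = √0.5003 = 0.707
The association is positive, so r = 0.707.

0.707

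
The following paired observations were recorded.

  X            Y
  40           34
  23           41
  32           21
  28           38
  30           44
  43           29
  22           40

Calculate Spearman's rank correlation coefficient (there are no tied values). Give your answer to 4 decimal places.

Rank X: 6, 2, 5, 3, 4, 7, 1
Rank Y: 3, 6, 1, 4, 7, 2, 5
d = rank(X) − rank(Y): 3, -4, 4, -1, -3, 5, -4; Σd² = 92
ρ = 1 − 6Σd² / [n(n²−1)] = 1 − 6×92 / (7×48) = 1 − 552/336 ≈ -0.6429

-0.6429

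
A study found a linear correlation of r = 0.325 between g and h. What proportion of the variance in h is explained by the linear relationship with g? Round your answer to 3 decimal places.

0.106

r² = (0.325)² = 0.106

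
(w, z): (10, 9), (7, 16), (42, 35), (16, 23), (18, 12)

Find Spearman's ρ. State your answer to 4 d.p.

Rank w: 2, 1, 5, 3, 4
Rank z: 1, 3, 5, 4, 2
d = rank(w) − rank(z): 1, -2, 0, -1, 2; Σd² = 10
ρ = 1 − 6Σd² / [n(n²−1)] = 1 − 6×10 / (5×24) = 1 − 60/120 ≈ 0.5000

0.5000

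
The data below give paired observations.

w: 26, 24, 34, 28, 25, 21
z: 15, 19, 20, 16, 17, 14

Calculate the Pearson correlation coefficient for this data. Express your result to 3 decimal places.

0.652

n = 6, Σw = 158, Σz = 101, Σw² = 4258, Σz² = 1727, Σwz = 2693
nΣwz − ΣwΣz = 16158 − 15958 = 200
nΣw² − (Σw)² = 25548 − 24964 = 584; nΣz² − (Σz)² = 10362 − 10201 = 161
r = 200 / √(584 × 161) = 200 / 306.6333 ≈ 0.652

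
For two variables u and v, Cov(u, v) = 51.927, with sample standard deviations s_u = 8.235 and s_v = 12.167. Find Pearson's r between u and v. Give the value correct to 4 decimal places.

r = Cov(u,v) / (s_u · s_v) = 51.927 / (8.235 × 12.167)
  = 51.927 / 100.1952 ≈ 0.5183

0.5183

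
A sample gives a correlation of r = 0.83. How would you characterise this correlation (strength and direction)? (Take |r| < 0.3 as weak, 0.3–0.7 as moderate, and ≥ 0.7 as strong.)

strong positive

r = 0.83 > 0 so the relationship is positive.
|r| = 0.83, which falls in the strong range.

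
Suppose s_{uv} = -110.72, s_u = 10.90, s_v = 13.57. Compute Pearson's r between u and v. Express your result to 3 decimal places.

r = Cov(u,v) / (s_u · s_v) = -110.72 / (10.90 × 13.57)
  = -110.72 / 147.9130 ≈ -0.749

-0.749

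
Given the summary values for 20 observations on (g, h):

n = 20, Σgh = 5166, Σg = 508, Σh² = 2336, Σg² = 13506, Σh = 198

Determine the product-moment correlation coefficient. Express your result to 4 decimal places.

r = (nΣgh − ΣgΣh) / √[(nΣg² − (Σg)²)(nΣh² − (Σh)²)]
Numerator: 20×5166 − 508×198 = 2736
Denominator: √[(270120 − 258064)(46720 − 39204)] = √[12056 × 7516] = 9519.0806
r = 2736 / 9519.0806 ≈ 0.2874

0.2874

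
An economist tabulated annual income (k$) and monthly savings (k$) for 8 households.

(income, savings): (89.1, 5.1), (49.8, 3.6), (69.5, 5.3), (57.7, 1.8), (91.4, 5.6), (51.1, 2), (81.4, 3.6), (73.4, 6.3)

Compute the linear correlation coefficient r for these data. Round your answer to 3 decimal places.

0.677

n = 8, Σx = 563.4, Σy = 33.3, Σx² = 41557.08, Σy² = 158.31, Σxy = 2475.4
nΣxy − ΣxΣy = 19803.2 − 18761.22 = 1041.98
nΣx² − (Σx)² = 332456.64 − 317419.56 = 15037.08; nΣy² − (Σy)² = 1266.48 − 1108.89 = 157.59
r = 1041.98 / √(15037.08 × 157.59) = 1041.98 / 1539.3809 ≈ 0.677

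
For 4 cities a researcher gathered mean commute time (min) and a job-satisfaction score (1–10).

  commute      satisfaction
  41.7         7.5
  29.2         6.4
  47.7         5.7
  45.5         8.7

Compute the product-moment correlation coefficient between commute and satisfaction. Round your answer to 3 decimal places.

0.196

n = 4, Σx = 164.1, Σy = 28.3, Σx² = 6937.07, Σy² = 205.39, Σxy = 1167.37
nΣxy − ΣxΣy = 4669.48 − 4644.03 = 25.45
nΣx² − (Σx)² = 27748.28 − 26928.81 = 819.47; nΣy² − (Σy)² = 821.56 − 800.89 = 20.67
r = 25.45 / √(819.47 × 20.67) = 25.45 / 130.1478 ≈ 0.196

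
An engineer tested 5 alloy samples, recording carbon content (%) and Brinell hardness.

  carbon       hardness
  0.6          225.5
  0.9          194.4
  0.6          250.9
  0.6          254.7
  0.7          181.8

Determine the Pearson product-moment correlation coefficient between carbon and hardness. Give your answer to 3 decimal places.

n = 5, Σx = 3.4, Σy = 1107.3, Σx² = 2.38, Σy² = 249515.75, Σxy = 740.88
nΣxy − ΣxΣy = 3704.4 − 3764.82 = -60.42
nΣx² − (Σx)² = 11.9 − 11.56 = 0.34; nΣy² − (Σy)² = 1247578.75 − 1226113.29 = 21465.46
r = -60.42 / √(0.34 × 21465.46) = -60.42 / 85.4298 ≈ -0.707

-0.707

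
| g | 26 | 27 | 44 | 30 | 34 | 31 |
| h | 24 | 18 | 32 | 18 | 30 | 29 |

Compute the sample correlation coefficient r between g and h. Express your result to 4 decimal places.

n = 6, Σg = 192, Σh = 151, Σg² = 6358, Σh² = 3989, Σgh = 4977
nΣgh − ΣgΣh = 29862 − 28992 = 870
nΣg² − (Σg)² = 38148 − 36864 = 1284; nΣh² − (Σh)² = 23934 − 22801 = 1133
r = 870 / √(1284 × 1133) = 870 / 1206.1393 ≈ 0.7213

0.7213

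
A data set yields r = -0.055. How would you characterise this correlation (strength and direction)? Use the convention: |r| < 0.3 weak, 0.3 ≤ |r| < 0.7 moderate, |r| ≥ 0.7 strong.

weak negative

r = -0.055 < 0 so the relationship is negative.
|r| = 0.055, which falls in the weak range.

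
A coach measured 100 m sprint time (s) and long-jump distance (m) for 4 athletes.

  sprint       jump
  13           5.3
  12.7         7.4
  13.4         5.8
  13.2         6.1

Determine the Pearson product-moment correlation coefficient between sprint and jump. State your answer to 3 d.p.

n = 4, Σx = 52.3, Σy = 24.6, Σx² = 684.09, Σy² = 153.7, Σxy = 321.12
nΣxy − ΣxΣy = 1284.48 − 1286.58 = -2.1
nΣx² − (Σx)² = 2736.36 − 2735.29 = 1.07; nΣy² − (Σy)² = 614.8 − 605.16 = 9.64
r = -2.1 / √(1.07 × 9.64) = -2.1 / 3.2117 ≈ -0.654

-0.654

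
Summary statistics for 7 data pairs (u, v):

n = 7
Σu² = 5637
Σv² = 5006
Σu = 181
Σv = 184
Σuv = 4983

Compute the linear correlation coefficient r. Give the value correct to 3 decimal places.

r = (nΣuv − ΣuΣv) / √[(nΣu² − (Σu)²)(nΣv² − (Σv)²)]
Numerator: 7×4983 − 181×184 = 1577
Denominator: √[(39459 − 32761)(35042 − 33856)] = √[6698 × 1186] = 2818.4797
r = 1577 / 2818.4797 ≈ 0.560

0.560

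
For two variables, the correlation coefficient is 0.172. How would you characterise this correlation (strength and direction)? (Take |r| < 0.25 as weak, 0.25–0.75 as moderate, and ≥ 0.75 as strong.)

r = 0.172 > 0 so the relationship is positive.
|r| = 0.172, which falls in the weak range.

weak positive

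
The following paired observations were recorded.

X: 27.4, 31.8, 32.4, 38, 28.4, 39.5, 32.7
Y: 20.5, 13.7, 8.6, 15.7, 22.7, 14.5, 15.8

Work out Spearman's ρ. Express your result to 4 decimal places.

Rank X: 1, 3, 4, 6, 2, 7, 5
Rank Y: 6, 2, 1, 4, 7, 3, 5
d = rank(X) − rank(Y): -5, 1, 3, 2, -5, 4, 0; Σd² = 80
ρ = 1 − 6Σd² / [n(n²−1)] = 1 − 6×80 / (7×48) = 1 − 480/336 ≈ -0.4286

-0.4286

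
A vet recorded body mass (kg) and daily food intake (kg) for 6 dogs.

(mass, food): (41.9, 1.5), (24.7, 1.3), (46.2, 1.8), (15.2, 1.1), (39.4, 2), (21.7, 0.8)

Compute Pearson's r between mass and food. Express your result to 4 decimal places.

0.8246

n = 6, Σx = 189.1, Σy = 8.5, Σx² = 6754.43, Σy² = 13.03, Σxy = 291
nΣxy − ΣxΣy = 1746 − 1607.35 = 138.65
nΣx² − (Σx)² = 40526.58 − 35758.81 = 4767.77; nΣy² − (Σy)² = 78.18 − 72.25 = 5.93
r = 138.65 / √(4767.77 × 5.93) = 138.65 / 168.1454 ≈ 0.8246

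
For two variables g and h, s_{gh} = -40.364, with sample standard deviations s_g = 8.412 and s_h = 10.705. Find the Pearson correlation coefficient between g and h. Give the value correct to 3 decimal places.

r = Cov(g,h) / (s_g · s_h) = -40.364 / (8.412 × 10.705)
  = -40.364 / 90.0505 ≈ -0.448

-0.448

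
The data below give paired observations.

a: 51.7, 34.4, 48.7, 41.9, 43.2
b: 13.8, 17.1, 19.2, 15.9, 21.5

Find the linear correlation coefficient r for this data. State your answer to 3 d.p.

n = 5, Σa = 219.9, Σb = 87.5, Σa² = 9849.79, Σb² = 1566.55, Σab = 3831.75
nΣab − ΣaΣb = 19158.75 − 19241.25 = -82.5
nΣa² − (Σa)² = 49248.95 − 48356.01 = 892.94; nΣb² − (Σb)² = 7832.75 − 7656.25 = 176.5
r = -82.5 / √(892.94 × 176.5) = -82.5 / 396.9936 ≈ -0.208

-0.208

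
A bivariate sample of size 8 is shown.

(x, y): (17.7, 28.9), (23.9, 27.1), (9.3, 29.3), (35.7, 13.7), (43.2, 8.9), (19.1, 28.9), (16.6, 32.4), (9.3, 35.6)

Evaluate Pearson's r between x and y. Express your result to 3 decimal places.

-0.954

n = 8, Σx = 174.8, Σy = 204.8, Σx² = 4838.58, Σy² = 5847.34, Σxy = 3726.19
nΣxy − ΣxΣy = 29809.52 − 35799.04 = -5989.52
nΣx² − (Σx)² = 38708.64 − 30555.04 = 8153.6; nΣy² − (Σy)² = 46778.72 − 41943.04 = 4835.68
r = -5989.52 / √(8153.6 × 4835.68) = -5989.52 / 6279.1879 ≈ -0.954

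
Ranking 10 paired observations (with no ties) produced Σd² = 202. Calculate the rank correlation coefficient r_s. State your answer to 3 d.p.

-0.224

ρ = 1 − 6Σd² / [n(n²−1)] = 1 − 6×202 / (10×99)
  = 1 − 1212/990 = 1 − 1.2242 ≈ -0.224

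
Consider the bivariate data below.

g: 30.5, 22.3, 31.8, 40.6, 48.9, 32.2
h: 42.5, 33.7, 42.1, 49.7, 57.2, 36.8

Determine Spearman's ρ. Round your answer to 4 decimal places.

0.7714

Rank g: 2, 1, 3, 5, 6, 4
Rank h: 4, 1, 3, 5, 6, 2
d = rank(g) − rank(h): -2, 0, 0, 0, 0, 2; Σd² = 8
ρ = 1 − 6Σd² / [n(n²−1)] = 1 − 6×8 / (6×35) = 1 − 48/210 ≈ 0.7714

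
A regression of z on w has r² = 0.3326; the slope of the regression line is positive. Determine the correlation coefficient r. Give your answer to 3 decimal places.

|r| = √0.3326 = 0.577
The association is positive, so r = 0.577.

0.577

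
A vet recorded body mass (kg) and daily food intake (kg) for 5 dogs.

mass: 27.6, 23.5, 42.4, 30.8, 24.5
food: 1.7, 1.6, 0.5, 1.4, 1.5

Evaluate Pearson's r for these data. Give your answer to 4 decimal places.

n = 5, Σx = 148.8, Σy = 6.7, Σx² = 4660.66, Σy² = 9.91, Σxy = 185.59
nΣxy − ΣxΣy = 927.95 − 996.96 = -69.01
nΣx² − (Σx)² = 23303.3 − 22141.44 = 1161.86; nΣy² − (Σy)² = 49.55 − 44.89 = 4.66
r = -69.01 / √(1161.86 × 4.66) = -69.01 / 73.5817 ≈ -0.9379

-0.9379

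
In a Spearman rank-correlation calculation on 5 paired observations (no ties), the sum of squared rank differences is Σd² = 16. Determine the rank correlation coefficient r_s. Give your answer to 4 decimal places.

0.2000

ρ = 1 − 6Σd² / [n(n²−1)] = 1 − 6×16 / (5×24)
  = 1 − 96/120 = 1 − 0.80000 ≈ 0.2000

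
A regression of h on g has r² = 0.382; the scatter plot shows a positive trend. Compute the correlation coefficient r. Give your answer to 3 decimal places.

0.618

|r| = √0.382 = 0.618
The association is positive, so r = 0.618.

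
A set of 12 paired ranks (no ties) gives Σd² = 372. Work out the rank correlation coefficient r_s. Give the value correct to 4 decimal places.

-0.3007

ρ = 1 − 6Σd² / [n(n²−1)] = 1 − 6×372 / (12×143)
  = 1 − 2232/1716 = 1 − 1.30070 ≈ -0.3007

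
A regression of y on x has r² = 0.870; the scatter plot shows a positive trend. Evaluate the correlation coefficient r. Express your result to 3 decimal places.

0.933

|r| = √0.870 = 0.933
The association is positive, so r = 0.933.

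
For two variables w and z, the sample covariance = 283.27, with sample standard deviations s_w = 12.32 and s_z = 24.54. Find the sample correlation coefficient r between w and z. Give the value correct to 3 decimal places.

r = Cov(w,z) / (s_w · s_z) = 283.27 / (12.32 × 24.54)
  = 283.27 / 302.3328 ≈ 0.937

0.937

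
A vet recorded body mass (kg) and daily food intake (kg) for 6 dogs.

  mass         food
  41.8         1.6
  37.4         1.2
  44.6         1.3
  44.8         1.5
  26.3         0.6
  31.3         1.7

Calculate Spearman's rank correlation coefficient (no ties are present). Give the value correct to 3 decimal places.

0.257

Rank mass: 4, 3, 5, 6, 1, 2
Rank food: 5, 2, 3, 4, 1, 6
d = rank(mass) − rank(food): -1, 1, 2, 2, 0, -4; Σd² = 26
ρ = 1 − 6Σd² / [n(n²−1)] = 1 − 6×26 / (6×35) = 1 − 156/210 ≈ 0.257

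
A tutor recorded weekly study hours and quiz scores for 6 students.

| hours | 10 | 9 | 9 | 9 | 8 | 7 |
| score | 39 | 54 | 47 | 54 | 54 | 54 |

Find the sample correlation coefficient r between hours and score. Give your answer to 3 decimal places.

n = 6, Σx = 52, Σy = 302, Σx² = 456, Σy² = 15394, Σxy = 2595
nΣxy − ΣxΣy = 15570 − 15704 = -134
nΣx² − (Σx)² = 2736 − 2704 = 32; nΣy² − (Σy)² = 92364 − 91204 = 1160
r = -134 / √(32 × 1160) = -134 / 192.6655 ≈ -0.696

-0.696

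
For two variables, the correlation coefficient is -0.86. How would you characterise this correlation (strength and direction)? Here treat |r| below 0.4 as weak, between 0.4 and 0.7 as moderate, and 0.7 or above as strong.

r = -0.86 < 0 so the relationship is negative.
|r| = 0.86, which falls in the strong range.

strong negative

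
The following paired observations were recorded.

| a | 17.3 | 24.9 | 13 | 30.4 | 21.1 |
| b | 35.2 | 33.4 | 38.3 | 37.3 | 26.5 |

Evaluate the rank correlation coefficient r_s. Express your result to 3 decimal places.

-0.300

Rank a: 2, 4, 1, 5, 3
Rank b: 3, 2, 5, 4, 1
d = rank(a) − rank(b): -1, 2, -4, 1, 2; Σd² = 26
ρ = 1 − 6Σd² / [n(n²−1)] = 1 − 6×26 / (5×24) = 1 − 156/120 ≈ -0.300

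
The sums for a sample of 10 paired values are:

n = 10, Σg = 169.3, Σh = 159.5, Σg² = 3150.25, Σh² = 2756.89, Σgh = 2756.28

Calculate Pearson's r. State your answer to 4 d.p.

0.2275

r = (nΣgh − ΣgΣh) / √[(nΣg² − (Σg)²)(nΣh² − (Σh)²)]
Numerator: 10×2756.28 − 169.3×159.5 = 559.45
Denominator: √[(31502.5 − 28662.49)(27568.9 − 25440.25)] = √[2840.01 × 2128.65] = 2458.7369
r = 559.45 / 2458.7369 ≈ 0.2275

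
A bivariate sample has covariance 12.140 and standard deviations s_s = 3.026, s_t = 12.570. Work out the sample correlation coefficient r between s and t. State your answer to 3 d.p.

0.319

r = Cov(s,t) / (s_s · s_t) = 12.140 / (3.026 × 12.570)
  = 12.140 / 38.0368 ≈ 0.319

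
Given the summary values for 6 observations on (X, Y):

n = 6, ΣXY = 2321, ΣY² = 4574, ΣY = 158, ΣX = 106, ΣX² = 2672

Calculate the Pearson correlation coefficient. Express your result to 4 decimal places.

-0.8183

r = (nΣXY − ΣXΣY) / √[(nΣX² − (ΣX)²)(nΣY² − (ΣY)²)]
Numerator: 6×2321 − 106×158 = -2822
Denominator: √[(16032 − 11236)(27444 − 24964)] = √[4796 × 2480] = 3448.7795
r = -2822 / 3448.7795 ≈ -0.8183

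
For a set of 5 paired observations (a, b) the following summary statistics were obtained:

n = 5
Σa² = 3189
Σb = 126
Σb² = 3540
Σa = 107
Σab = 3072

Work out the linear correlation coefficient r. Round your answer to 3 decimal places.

r = (nΣab − ΣaΣb) / √[(nΣa² − (Σa)²)(nΣb² − (Σb)²)]
Numerator: 5×3072 − 107×126 = 1878
Denominator: √[(15945 − 11449)(17700 − 15876)] = √[4496 × 1824] = 2863.6871
r = 1878 / 2863.6871 ≈ 0.656

0.656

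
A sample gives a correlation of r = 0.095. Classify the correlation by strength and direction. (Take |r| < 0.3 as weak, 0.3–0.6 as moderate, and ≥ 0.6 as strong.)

weak positive

r = 0.095 > 0 so the relationship is positive.
|r| = 0.095, which falls in the weak range.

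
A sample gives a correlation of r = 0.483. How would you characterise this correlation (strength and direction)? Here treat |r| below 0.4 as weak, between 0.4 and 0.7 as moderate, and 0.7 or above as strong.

r = 0.483 > 0 so the relationship is positive.
|r| = 0.483, which falls in the moderate range.

moderate positive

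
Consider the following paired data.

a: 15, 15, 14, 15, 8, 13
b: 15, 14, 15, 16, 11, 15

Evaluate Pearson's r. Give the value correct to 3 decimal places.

0.892

n = 6, Σa = 80, Σb = 86, Σa² = 1104, Σb² = 1248, Σab = 1168
nΣab − ΣaΣb = 7008 − 6880 = 128
nΣa² − (Σa)² = 6624 − 6400 = 224; nΣb² − (Σb)² = 7488 − 7396 = 92
r = 128 / √(224 × 92) = 128 / 143.5549 ≈ 0.892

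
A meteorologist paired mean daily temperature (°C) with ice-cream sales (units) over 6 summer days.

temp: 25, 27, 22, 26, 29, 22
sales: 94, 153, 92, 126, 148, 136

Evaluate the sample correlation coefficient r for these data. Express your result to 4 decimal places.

0.5849

n = 6, Σx = 151, Σy = 749, Σx² = 3839, Σy² = 96985, Σxy = 19065
nΣxy − ΣxΣy = 114390 − 113099 = 1291
nΣx² − (Σx)² = 23034 − 22801 = 233; nΣy² − (Σy)² = 581910 − 561001 = 20909
r = 1291 / √(233 × 20909) = 1291 / 2207.2148 ≈ 0.5849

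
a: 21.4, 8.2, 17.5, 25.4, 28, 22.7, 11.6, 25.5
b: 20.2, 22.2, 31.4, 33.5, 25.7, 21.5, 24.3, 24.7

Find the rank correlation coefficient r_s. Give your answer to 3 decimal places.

0.357

Rank a: 4, 1, 3, 6, 8, 5, 2, 7
Rank b: 1, 3, 7, 8, 6, 2, 4, 5
d = rank(a) − rank(b): 3, -2, -4, -2, 2, 3, -2, 2; Σd² = 54
ρ = 1 − 6Σd² / [n(n²−1)] = 1 − 6×54 / (8×63) = 1 − 324/504 ≈ 0.357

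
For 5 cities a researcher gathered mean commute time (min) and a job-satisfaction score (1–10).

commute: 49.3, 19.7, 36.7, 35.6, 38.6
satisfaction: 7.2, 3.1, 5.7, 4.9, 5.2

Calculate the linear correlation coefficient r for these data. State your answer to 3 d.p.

n = 5, Σx = 179.9, Σy = 26.1, Σx² = 6922.79, Σy² = 144.99, Σxy = 1000.38
nΣxy − ΣxΣy = 5001.9 − 4695.39 = 306.51
nΣx² − (Σx)² = 34613.95 − 32364.01 = 2249.94; nΣy² − (Σy)² = 724.95 − 681.21 = 43.74
r = 306.51 / √(2249.94 × 43.74) = 306.51 / 313.7075 ≈ 0.977

0.977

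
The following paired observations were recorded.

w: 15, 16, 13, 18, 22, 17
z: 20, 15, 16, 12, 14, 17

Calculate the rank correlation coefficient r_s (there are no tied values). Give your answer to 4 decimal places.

-0.6571

Rank w: 2, 3, 1, 5, 6, 4
Rank z: 6, 3, 4, 1, 2, 5
d = rank(w) − rank(z): -4, 0, -3, 4, 4, -1; Σd² = 58
ρ = 1 − 6Σd² / [n(n²−1)] = 1 − 6×58 / (6×35) = 1 − 348/210 ≈ -0.6571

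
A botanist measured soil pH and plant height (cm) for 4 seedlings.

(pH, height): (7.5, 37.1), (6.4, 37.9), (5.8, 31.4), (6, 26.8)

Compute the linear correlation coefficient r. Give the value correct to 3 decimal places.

0.668

n = 4, Σx = 25.7, Σy = 133.2, Σx² = 166.85, Σy² = 4517.02, Σxy = 863.73
nΣxy − ΣxΣy = 3454.92 − 3423.24 = 31.68
nΣx² − (Σx)² = 667.4 − 660.49 = 6.91; nΣy² − (Σy)² = 18068.08 − 17742.24 = 325.84
r = 31.68 / √(6.91 × 325.84) = 31.68 / 47.4505 ≈ 0.668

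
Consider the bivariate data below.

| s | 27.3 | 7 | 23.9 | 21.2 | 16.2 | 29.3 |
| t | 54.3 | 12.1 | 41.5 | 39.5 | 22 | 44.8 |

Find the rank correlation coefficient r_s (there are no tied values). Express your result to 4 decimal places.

0.9429

Rank s: 5, 1, 4, 3, 2, 6
Rank t: 6, 1, 4, 3, 2, 5
d = rank(s) − rank(t): -1, 0, 0, 0, 0, 1; Σd² = 2
ρ = 1 − 6Σd² / [n(n²−1)] = 1 − 6×2 / (6×35) = 1 − 12/210 ≈ 0.9429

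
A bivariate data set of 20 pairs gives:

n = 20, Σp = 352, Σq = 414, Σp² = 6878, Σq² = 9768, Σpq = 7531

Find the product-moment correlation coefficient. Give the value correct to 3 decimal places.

0.270

r = (nΣpq − ΣpΣq) / √[(nΣp² − (Σp)²)(nΣq² − (Σq)²)]
Numerator: 20×7531 − 352×414 = 4892
Denominator: √[(137560 − 123904)(195360 − 171396)] = √[13656 × 23964] = 18090.1184
r = 4892 / 18090.1184 ≈ 0.270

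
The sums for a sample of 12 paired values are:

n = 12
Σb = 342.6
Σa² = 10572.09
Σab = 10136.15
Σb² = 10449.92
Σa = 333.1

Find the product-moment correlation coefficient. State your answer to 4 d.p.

r = (nΣab − ΣaΣb) / √[(nΣa² − (Σa)²)(nΣb² − (Σb)²)]
Numerator: 12×10136.15 − 333.1×342.6 = 7513.74
Denominator: √[(126865.08 − 110955.61)(125399.04 − 117374.76)] = √[15909.47 × 8024.28] = 11298.7628
r = 7513.74 / 11298.7628 ≈ 0.6650

0.6650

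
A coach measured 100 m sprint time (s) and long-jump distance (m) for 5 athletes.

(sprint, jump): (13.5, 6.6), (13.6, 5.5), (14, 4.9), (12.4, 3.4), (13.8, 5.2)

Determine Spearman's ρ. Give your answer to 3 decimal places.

Rank sprint: 2, 3, 5, 1, 4
Rank jump: 5, 4, 2, 1, 3
d = rank(sprint) − rank(jump): -3, -1, 3, 0, 1; Σd² = 20
ρ = 1 − 6Σd² / [n(n²−1)] = 1 − 6×20 / (5×24) = 1 − 120/120 ≈ 0.000

0.000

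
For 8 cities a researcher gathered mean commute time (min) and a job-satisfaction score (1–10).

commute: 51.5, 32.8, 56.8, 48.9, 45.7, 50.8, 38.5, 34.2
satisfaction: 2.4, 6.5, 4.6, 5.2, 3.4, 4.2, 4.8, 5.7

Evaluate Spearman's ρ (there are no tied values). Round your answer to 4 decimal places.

Rank commute: 7, 1, 8, 5, 4, 6, 3, 2
Rank satisfaction: 1, 8, 4, 6, 2, 3, 5, 7
d = rank(commute) − rank(satisfaction): 6, -7, 4, -1, 2, 3, -2, -5; Σd² = 144
ρ = 1 − 6Σd² / [n(n²−1)] = 1 − 6×144 / (8×63) = 1 − 864/504 ≈ -0.7143

-0.7143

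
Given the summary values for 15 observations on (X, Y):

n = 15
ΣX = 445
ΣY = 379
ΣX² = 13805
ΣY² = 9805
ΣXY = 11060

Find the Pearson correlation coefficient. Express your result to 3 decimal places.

r = (nΣXY − ΣXΣY) / √[(nΣX² − (ΣX)²)(nΣY² − (ΣY)²)]
Numerator: 15×11060 − 445×379 = -2755
Denominator: √[(207075 − 198025)(147075 − 143641)] = √[9050 × 3434] = 5574.7377
r = -2755 / 5574.7377 ≈ -0.494

-0.494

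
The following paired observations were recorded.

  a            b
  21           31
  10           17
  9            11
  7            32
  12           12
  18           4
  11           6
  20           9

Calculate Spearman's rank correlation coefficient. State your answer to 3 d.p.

-0.286

Rank a: 8, 3, 2, 1, 5, 6, 4, 7
Rank b: 7, 6, 4, 8, 5, 1, 2, 3
d = rank(a) − rank(b): 1, -3, -2, -7, 0, 5, 2, 4; Σd² = 108
ρ = 1 − 6Σd² / [n(n²−1)] = 1 − 6×108 / (8×63) = 1 − 648/504 ≈ -0.286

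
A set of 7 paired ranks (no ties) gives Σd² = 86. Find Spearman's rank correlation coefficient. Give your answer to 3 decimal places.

-0.536

ρ = 1 − 6Σd² / [n(n²−1)] = 1 − 6×86 / (7×48)
  = 1 − 516/336 = 1 − 1.5357 ≈ -0.536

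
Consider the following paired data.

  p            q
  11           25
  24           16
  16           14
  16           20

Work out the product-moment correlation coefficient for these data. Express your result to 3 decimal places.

-0.680

n = 4, Σp = 67, Σq = 75, Σp² = 1209, Σq² = 1477, Σpq = 1203
nΣpq − ΣpΣq = 4812 − 5025 = -213
nΣp² − (Σp)² = 4836 − 4489 = 347; nΣq² − (Σq)² = 5908 − 5625 = 283
r = -213 / √(347 × 283) = -213 / 313.3704 ≈ -0.680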